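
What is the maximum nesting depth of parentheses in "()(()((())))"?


Input: "()(()((())))"
Tracking depth:
  Position 0 '(': depth becomes 1
  Position 1 ')': depth becomes 0
  Position 2 '(': depth becomes 1
  Position 3 '(': depth becomes 2
  Position 4 ')': depth becomes 1
  Position 5 '(': depth becomes 2
  Position 6 '(': depth becomes 3
  Position 7 '(': depth becomes 4
  Position 8 ')': depth becomes 3
  Position 9 ')': depth becomes 2
  Position 10 ')': depth becomes 1
  Position 11 ')': depth becomes 0
Maximum depth reached: 4

4


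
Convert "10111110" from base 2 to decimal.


Input: "10111110" in base 2
Positional expansion:
  Digit '1' (value 1) x 2^7 = 128
  Digit '0' (value 0) x 2^6 = 0
  Digit '1' (value 1) x 2^5 = 32
  Digit '1' (value 1) x 2^4 = 16
  Digit '1' (value 1) x 2^3 = 8
  Digit '1' (value 1) x 2^2 = 4
  Digit '1' (value 1) x 2^1 = 2
  Digit '0' (value 0) x 2^0 = 0
Sum = 190

190


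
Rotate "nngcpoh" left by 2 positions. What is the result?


Input: "nngcpoh", rotate left by 2
First 2 characters: "nn"
Remaining characters: "gcpoh"
Concatenate remaining + first: "gcpoh" + "nn" = "gcpohnn"

gcpohnn


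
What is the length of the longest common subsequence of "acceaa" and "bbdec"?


LCS of "acceaa" and "bbdec"
DP table:
           b    b    d    e    c
      0    0    0    0    0    0
  a   0    0    0    0    0    0
  c   0    0    0    0    0    1
  c   0    0    0    0    0    1
  e   0    0    0    0    1    1
  a   0    0    0    0    1    1
  a   0    0    0    0    1    1
LCS length = dp[6][5] = 1

1


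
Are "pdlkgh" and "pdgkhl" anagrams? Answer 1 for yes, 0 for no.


Strings: "pdlkgh", "pdgkhl"
Sorted first:  dghklp
Sorted second: dghklp
Sorted forms match => anagrams

1


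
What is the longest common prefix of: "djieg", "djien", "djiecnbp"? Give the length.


Words: djieg, djien, djiecnbp
  Position 0: all 'd' => match
  Position 1: all 'j' => match
  Position 2: all 'i' => match
  Position 3: all 'e' => match
  Position 4: ('g', 'n', 'c') => mismatch, stop
LCP = "djie" (length 4)

4


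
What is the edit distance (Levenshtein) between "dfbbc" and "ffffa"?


Computing edit distance: "dfbbc" -> "ffffa"
DP table:
           f    f    f    f    a
      0    1    2    3    4    5
  d   1    1    2    3    4    5
  f   2    1    1    2    3    4
  b   3    2    2    2    3    4
  b   4    3    3    3    3    4
  c   5    4    4    4    4    4
Edit distance = dp[5][5] = 4

4


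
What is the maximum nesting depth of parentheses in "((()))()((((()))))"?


Input: "((()))()((((()))))"
Tracking depth:
  Position 0 '(': depth becomes 1
  Position 1 '(': depth becomes 2
  Position 2 '(': depth becomes 3
  Position 3 ')': depth becomes 2
  Position 4 ')': depth becomes 1
  Position 5 ')': depth becomes 0
  Position 6 '(': depth becomes 1
  Position 7 ')': depth becomes 0
  Position 8 '(': depth becomes 1
  Position 9 '(': depth becomes 2
  Position 10 '(': depth becomes 3
  Position 11 '(': depth becomes 4
  Position 12 '(': depth becomes 5
  Position 13 ')': depth becomes 4
  Position 14 ')': depth becomes 3
  Position 15 ')': depth becomes 2
  Position 16 ')': depth becomes 1
  Position 17 ')': depth becomes 0
Maximum depth reached: 5

5


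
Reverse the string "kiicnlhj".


Input: kiicnlhj
Reading characters right to left:
  Position 7: 'j'
  Position 6: 'h'
  Position 5: 'l'
  Position 4: 'n'
  Position 3: 'c'
  Position 2: 'i'
  Position 1: 'i'
  Position 0: 'k'
Reversed: jhlnciik

jhlnciik


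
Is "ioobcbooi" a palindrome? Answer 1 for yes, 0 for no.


Input: ioobcbooi
Reversed: ioobcbooi
  Compare pos 0 ('i') with pos 8 ('i'): match
  Compare pos 1 ('o') with pos 7 ('o'): match
  Compare pos 2 ('o') with pos 6 ('o'): match
  Compare pos 3 ('b') with pos 5 ('b'): match
Result: palindrome

1


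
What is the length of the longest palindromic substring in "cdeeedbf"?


Input: "cdeeedbf"
Checking substrings for palindromes:
  [1:6] "deeed" (len 5) => palindrome
  [2:5] "eee" (len 3) => palindrome
  [2:4] "ee" (len 2) => palindrome
  [3:5] "ee" (len 2) => palindrome
Longest palindromic substring: "deeed" with length 5

5


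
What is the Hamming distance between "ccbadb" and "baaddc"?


Comparing "ccbadb" and "baaddc" position by position:
  Position 0: 'c' vs 'b' => differ
  Position 1: 'c' vs 'a' => differ
  Position 2: 'b' vs 'a' => differ
  Position 3: 'a' vs 'd' => differ
  Position 4: 'd' vs 'd' => same
  Position 5: 'b' vs 'c' => differ
Total differences (Hamming distance): 5

5


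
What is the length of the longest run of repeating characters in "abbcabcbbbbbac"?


Input: "abbcabcbbbbbac"
Scanning for longest run:
  Position 1 ('b'): new char, reset run to 1
  Position 2 ('b'): continues run of 'b', length=2
  Position 3 ('c'): new char, reset run to 1
  Position 4 ('a'): new char, reset run to 1
  Position 5 ('b'): new char, reset run to 1
  Position 6 ('c'): new char, reset run to 1
  Position 7 ('b'): new char, reset run to 1
  Position 8 ('b'): continues run of 'b', length=2
  Position 9 ('b'): continues run of 'b', length=3
  Position 10 ('b'): continues run of 'b', length=4
  Position 11 ('b'): continues run of 'b', length=5
  Position 12 ('a'): new char, reset run to 1
  Position 13 ('c'): new char, reset run to 1
Longest run: 'b' with length 5

5


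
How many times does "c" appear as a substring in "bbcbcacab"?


Searching for "c" in "bbcbcacab"
Scanning each position:
  Position 0: "b" => no
  Position 1: "b" => no
  Position 2: "c" => MATCH
  Position 3: "b" => no
  Position 4: "c" => MATCH
  Position 5: "a" => no
  Position 6: "c" => MATCH
  Position 7: "a" => no
  Position 8: "b" => no
Total occurrences: 3

3


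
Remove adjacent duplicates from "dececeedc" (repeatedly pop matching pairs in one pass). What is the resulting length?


Input: dececeedc
Stack-based adjacent duplicate removal:
  Read 'd': push. Stack: d
  Read 'e': push. Stack: de
  Read 'c': push. Stack: dec
  Read 'e': push. Stack: dece
  Read 'c': push. Stack: decec
  Read 'e': push. Stack: decece
  Read 'e': matches stack top 'e' => pop. Stack: decec
  Read 'd': push. Stack: dececd
  Read 'c': push. Stack: dececdc
Final stack: "dececdc" (length 7)

7


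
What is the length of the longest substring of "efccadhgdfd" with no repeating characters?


Input: "efccadhgdfd"
Sliding window (track last position of each char):
  Position 0 ('e'): window [0,0] length 1 -- new best
  Position 1 ('f'): window [0,1] length 2 -- new best
  Position 2 ('c'): window [0,2] length 3 -- new best
  Position 3 ('c'): repeat (last at 2), move window start to 3
  Position 3 ('c'): window [3,3] length 1
  Position 4 ('a'): window [3,4] length 2
  Position 5 ('d'): window [3,5] length 3
  Position 6 ('h'): window [3,6] length 4 -- new best
  Position 7 ('g'): window [3,7] length 5 -- new best
  Position 8 ('d'): repeat (last at 5), move window start to 6
  Position 8 ('d'): window [6,8] length 3
  Position 9 ('f'): window [6,9] length 4
  Position 10 ('d'): repeat (last at 8), move window start to 9
  Position 10 ('d'): window [9,10] length 2
Longest substring with no repeats: "cadhg" with length 5

5


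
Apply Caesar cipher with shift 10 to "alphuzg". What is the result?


Caesar cipher: shift "alphuzg" by 10
  'a' (pos 0) + 10 = pos 10 = 'k'
  'l' (pos 11) + 10 = pos 21 = 'v'
  'p' (pos 15) + 10 = pos 25 = 'z'
  'h' (pos 7) + 10 = pos 17 = 'r'
  'u' (pos 20) + 10 = pos 4 = 'e'
  'z' (pos 25) + 10 = pos 9 = 'j'
  'g' (pos 6) + 10 = pos 16 = 'q'
Result: kvzrejq

kvzrejq


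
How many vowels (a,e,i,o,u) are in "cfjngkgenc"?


Input: cfjngkgenc
Checking each character:
  'c' at position 0: consonant
  'f' at position 1: consonant
  'j' at position 2: consonant
  'n' at position 3: consonant
  'g' at position 4: consonant
  'k' at position 5: consonant
  'g' at position 6: consonant
  'e' at position 7: vowel (running total: 1)
  'n' at position 8: consonant
  'c' at position 9: consonant
Total vowels: 1

1


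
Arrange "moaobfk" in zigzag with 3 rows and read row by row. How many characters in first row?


Zigzag "moaobfk" into 3 rows:
Placing characters:
  'm' => row 0
  'o' => row 1
  'a' => row 2
  'o' => row 1
  'b' => row 0
  'f' => row 1
  'k' => row 2
Rows:
  Row 0: "mb"
  Row 1: "oof"
  Row 2: "ak"
First row length: 2

2


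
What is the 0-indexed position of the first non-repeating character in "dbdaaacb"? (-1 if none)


Input: dbdaaacb
Character frequencies:
  'a': 3
  'b': 2
  'c': 1
  'd': 2
Scanning left to right for freq == 1:
  Position 0 ('d'): freq=2, skip
  Position 1 ('b'): freq=2, skip
  Position 2 ('d'): freq=2, skip
  Position 3 ('a'): freq=3, skip
  Position 4 ('a'): freq=3, skip
  Position 5 ('a'): freq=3, skip
  Position 6 ('c'): unique! => answer = 6

6


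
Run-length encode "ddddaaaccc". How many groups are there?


Input: ddddaaaccc
Scanning for consecutive runs:
  Group 1: 'd' x 4 (positions 0-3)
  Group 2: 'a' x 3 (positions 4-6)
  Group 3: 'c' x 3 (positions 7-9)
Total groups: 3

3


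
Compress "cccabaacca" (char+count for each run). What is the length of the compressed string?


Input: cccabaacca
Runs:
  'c' x 3 => "c3"
  'a' x 1 => "a1"
  'b' x 1 => "b1"
  'a' x 2 => "a2"
  'c' x 2 => "c2"
  'a' x 1 => "a1"
Compressed: "c3a1b1a2c2a1"
Compressed length: 12

12


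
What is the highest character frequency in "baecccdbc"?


Input: baecccdbc
Character counts:
  'a': 1
  'b': 2
  'c': 4
  'd': 1
  'e': 1
Maximum frequency: 4

4


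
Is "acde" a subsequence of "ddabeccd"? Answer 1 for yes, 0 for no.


Check if "acde" is a subsequence of "ddabeccd"
Greedy scan:
  Position 0 ('d'): no match needed
  Position 1 ('d'): no match needed
  Position 2 ('a'): matches sub[0] = 'a'
  Position 3 ('b'): no match needed
  Position 4 ('e'): no match needed
  Position 5 ('c'): matches sub[1] = 'c'
  Position 6 ('c'): no match needed
  Position 7 ('d'): matches sub[2] = 'd'
Only matched 3/4 characters => not a subsequence

0


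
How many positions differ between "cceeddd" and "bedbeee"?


Comparing "cceeddd" and "bedbeee" position by position:
  Position 0: 'c' vs 'b' => DIFFER
  Position 1: 'c' vs 'e' => DIFFER
  Position 2: 'e' vs 'd' => DIFFER
  Position 3: 'e' vs 'b' => DIFFER
  Position 4: 'd' vs 'e' => DIFFER
  Position 5: 'd' vs 'e' => DIFFER
  Position 6: 'd' vs 'e' => DIFFER
Positions that differ: 7

7


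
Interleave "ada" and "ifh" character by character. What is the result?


Interleaving "ada" and "ifh":
  Position 0: 'a' from first, 'i' from second => "ai"
  Position 1: 'd' from first, 'f' from second => "df"
  Position 2: 'a' from first, 'h' from second => "ah"
Result: aidfah

aidfah


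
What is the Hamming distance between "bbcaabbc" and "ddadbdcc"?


Comparing "bbcaabbc" and "ddadbdcc" position by position:
  Position 0: 'b' vs 'd' => differ
  Position 1: 'b' vs 'd' => differ
  Position 2: 'c' vs 'a' => differ
  Position 3: 'a' vs 'd' => differ
  Position 4: 'a' vs 'b' => differ
  Position 5: 'b' vs 'd' => differ
  Position 6: 'b' vs 'c' => differ
  Position 7: 'c' vs 'c' => same
Total differences (Hamming distance): 7

7


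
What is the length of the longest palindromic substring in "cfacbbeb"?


Input: "cfacbbeb"
Checking substrings for palindromes:
  [5:8] "beb" (len 3) => palindrome
  [4:6] "bb" (len 2) => palindrome
Longest palindromic substring: "beb" with length 3

3


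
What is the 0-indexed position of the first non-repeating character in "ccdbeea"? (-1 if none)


Input: ccdbeea
Character frequencies:
  'a': 1
  'b': 1
  'c': 2
  'd': 1
  'e': 2
Scanning left to right for freq == 1:
  Position 0 ('c'): freq=2, skip
  Position 1 ('c'): freq=2, skip
  Position 2 ('d'): unique! => answer = 2

2


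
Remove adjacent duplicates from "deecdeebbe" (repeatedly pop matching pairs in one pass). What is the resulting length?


Input: deecdeebbe
Stack-based adjacent duplicate removal:
  Read 'd': push. Stack: d
  Read 'e': push. Stack: de
  Read 'e': matches stack top 'e' => pop. Stack: d
  Read 'c': push. Stack: dc
  Read 'd': push. Stack: dcd
  Read 'e': push. Stack: dcde
  Read 'e': matches stack top 'e' => pop. Stack: dcd
  Read 'b': push. Stack: dcdb
  Read 'b': matches stack top 'b' => pop. Stack: dcd
  Read 'e': push. Stack: dcde
Final stack: "dcde" (length 4)

4


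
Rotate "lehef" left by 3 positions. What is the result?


Input: "lehef", rotate left by 3
First 3 characters: "leh"
Remaining characters: "ef"
Concatenate remaining + first: "ef" + "leh" = "efleh"

efleh


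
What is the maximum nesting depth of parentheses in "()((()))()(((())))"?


Input: "()((()))()(((())))"
Tracking depth:
  Position 0 '(': depth becomes 1
  Position 1 ')': depth becomes 0
  Position 2 '(': depth becomes 1
  Position 3 '(': depth becomes 2
  Position 4 '(': depth becomes 3
  Position 5 ')': depth becomes 2
  Position 6 ')': depth becomes 1
  Position 7 ')': depth becomes 0
  Position 8 '(': depth becomes 1
  Position 9 ')': depth becomes 0
  Position 10 '(': depth becomes 1
  Position 11 '(': depth becomes 2
  Position 12 '(': depth becomes 3
  Position 13 '(': depth becomes 4
  Position 14 ')': depth becomes 3
  Position 15 ')': depth becomes 2
  Position 16 ')': depth becomes 1
  Position 17 ')': depth becomes 0
Maximum depth reached: 4

4


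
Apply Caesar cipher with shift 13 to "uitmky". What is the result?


Caesar cipher: shift "uitmky" by 13
  'u' (pos 20) + 13 = pos 7 = 'h'
  'i' (pos 8) + 13 = pos 21 = 'v'
  't' (pos 19) + 13 = pos 6 = 'g'
  'm' (pos 12) + 13 = pos 25 = 'z'
  'k' (pos 10) + 13 = pos 23 = 'x'
  'y' (pos 24) + 13 = pos 11 = 'l'
Result: hvgzxl

hvgzxl


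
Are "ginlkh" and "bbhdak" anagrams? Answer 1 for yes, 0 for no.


Strings: "ginlkh", "bbhdak"
Sorted first:  ghikln
Sorted second: abbdhk
Differ at position 0: 'g' vs 'a' => not anagrams

0


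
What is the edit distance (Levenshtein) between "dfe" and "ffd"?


Computing edit distance: "dfe" -> "ffd"
DP table:
           f    f    d
      0    1    2    3
  d   1    1    2    2
  f   2    1    1    2
  e   3    2    2    2
Edit distance = dp[3][3] = 2

2


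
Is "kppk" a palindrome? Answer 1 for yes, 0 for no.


Input: kppk
Reversed: kppk
  Compare pos 0 ('k') with pos 3 ('k'): match
  Compare pos 1 ('p') with pos 2 ('p'): match
Result: palindrome

1


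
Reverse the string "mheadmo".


Input: mheadmo
Reading characters right to left:
  Position 6: 'o'
  Position 5: 'm'
  Position 4: 'd'
  Position 3: 'a'
  Position 2: 'e'
  Position 1: 'h'
  Position 0: 'm'
Reversed: omdaehm

omdaehm


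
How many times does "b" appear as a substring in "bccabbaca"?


Searching for "b" in "bccabbaca"
Scanning each position:
  Position 0: "b" => MATCH
  Position 1: "c" => no
  Position 2: "c" => no
  Position 3: "a" => no
  Position 4: "b" => MATCH
  Position 5: "b" => MATCH
  Position 6: "a" => no
  Position 7: "c" => no
  Position 8: "a" => no
Total occurrences: 3

3


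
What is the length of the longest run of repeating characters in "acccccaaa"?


Input: "acccccaaa"
Scanning for longest run:
  Position 1 ('c'): new char, reset run to 1
  Position 2 ('c'): continues run of 'c', length=2
  Position 3 ('c'): continues run of 'c', length=3
  Position 4 ('c'): continues run of 'c', length=4
  Position 5 ('c'): continues run of 'c', length=5
  Position 6 ('a'): new char, reset run to 1
  Position 7 ('a'): continues run of 'a', length=2
  Position 8 ('a'): continues run of 'a', length=3
Longest run: 'c' with length 5

5


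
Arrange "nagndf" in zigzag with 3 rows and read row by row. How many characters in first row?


Zigzag "nagndf" into 3 rows:
Placing characters:
  'n' => row 0
  'a' => row 1
  'g' => row 2
  'n' => row 1
  'd' => row 0
  'f' => row 1
Rows:
  Row 0: "nd"
  Row 1: "anf"
  Row 2: "g"
First row length: 2

2


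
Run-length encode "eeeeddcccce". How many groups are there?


Input: eeeeddcccce
Scanning for consecutive runs:
  Group 1: 'e' x 4 (positions 0-3)
  Group 2: 'd' x 2 (positions 4-5)
  Group 3: 'c' x 4 (positions 6-9)
  Group 4: 'e' x 1 (positions 10-10)
Total groups: 4

4


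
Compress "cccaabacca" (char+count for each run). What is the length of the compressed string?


Input: cccaabacca
Runs:
  'c' x 3 => "c3"
  'a' x 2 => "a2"
  'b' x 1 => "b1"
  'a' x 1 => "a1"
  'c' x 2 => "c2"
  'a' x 1 => "a1"
Compressed: "c3a2b1a1c2a1"
Compressed length: 12

12


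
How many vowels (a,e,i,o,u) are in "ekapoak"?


Input: ekapoak
Checking each character:
  'e' at position 0: vowel (running total: 1)
  'k' at position 1: consonant
  'a' at position 2: vowel (running total: 2)
  'p' at position 3: consonant
  'o' at position 4: vowel (running total: 3)
  'a' at position 5: vowel (running total: 4)
  'k' at position 6: consonant
Total vowels: 4

4


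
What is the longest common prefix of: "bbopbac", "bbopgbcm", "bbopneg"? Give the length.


Words: bbopbac, bbopgbcm, bbopneg
  Position 0: all 'b' => match
  Position 1: all 'b' => match
  Position 2: all 'o' => match
  Position 3: all 'p' => match
  Position 4: ('b', 'g', 'n') => mismatch, stop
LCP = "bbop" (length 4)

4


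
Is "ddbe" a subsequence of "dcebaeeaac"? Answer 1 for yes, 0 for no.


Check if "ddbe" is a subsequence of "dcebaeeaac"
Greedy scan:
  Position 0 ('d'): matches sub[0] = 'd'
  Position 1 ('c'): no match needed
  Position 2 ('e'): no match needed
  Position 3 ('b'): no match needed
  Position 4 ('a'): no match needed
  Position 5 ('e'): no match needed
  Position 6 ('e'): no match needed
  Position 7 ('a'): no match needed
  Position 8 ('a'): no match needed
  Position 9 ('c'): no match needed
Only matched 1/4 characters => not a subsequence

0


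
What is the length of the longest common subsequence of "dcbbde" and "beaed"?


LCS of "dcbbde" and "beaed"
DP table:
           b    e    a    e    d
      0    0    0    0    0    0
  d   0    0    0    0    0    1
  c   0    0    0    0    0    1
  b   0    1    1    1    1    1
  b   0    1    1    1    1    1
  d   0    1    1    1    1    2
  e   0    1    2    2    2    2
LCS length = dp[6][5] = 2

2


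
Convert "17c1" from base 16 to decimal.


Input: "17c1" in base 16
Positional expansion:
  Digit '1' (value 1) x 16^3 = 4096
  Digit '7' (value 7) x 16^2 = 1792
  Digit 'c' (value 12) x 16^1 = 192
  Digit '1' (value 1) x 16^0 = 1
Sum = 6081

6081


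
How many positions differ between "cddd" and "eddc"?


Comparing "cddd" and "eddc" position by position:
  Position 0: 'c' vs 'e' => DIFFER
  Position 1: 'd' vs 'd' => same
  Position 2: 'd' vs 'd' => same
  Position 3: 'd' vs 'c' => DIFFER
Positions that differ: 2

2


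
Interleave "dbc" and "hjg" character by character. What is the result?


Interleaving "dbc" and "hjg":
  Position 0: 'd' from first, 'h' from second => "dh"
  Position 1: 'b' from first, 'j' from second => "bj"
  Position 2: 'c' from first, 'g' from second => "cg"
Result: dhbjcg

dhbjcg


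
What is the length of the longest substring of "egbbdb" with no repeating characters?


Input: "egbbdb"
Sliding window (track last position of each char):
  Position 0 ('e'): window [0,0] length 1 -- new best
  Position 1 ('g'): window [0,1] length 2 -- new best
  Position 2 ('b'): window [0,2] length 3 -- new best
  Position 3 ('b'): repeat (last at 2), move window start to 3
  Position 3 ('b'): window [3,3] length 1
  Position 4 ('d'): window [3,4] length 2
  Position 5 ('b'): repeat (last at 3), move window start to 4
  Position 5 ('b'): window [4,5] length 2
Longest substring with no repeats: "egb" with length 3

3


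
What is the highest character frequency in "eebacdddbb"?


Input: eebacdddbb
Character counts:
  'a': 1
  'b': 3
  'c': 1
  'd': 3
  'e': 2
Maximum frequency: 3

3


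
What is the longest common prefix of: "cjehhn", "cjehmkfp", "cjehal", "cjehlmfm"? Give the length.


Words: cjehhn, cjehmkfp, cjehal, cjehlmfm
  Position 0: all 'c' => match
  Position 1: all 'j' => match
  Position 2: all 'e' => match
  Position 3: all 'h' => match
  Position 4: ('h', 'm', 'a', 'l') => mismatch, stop
LCP = "cjeh" (length 4)

4


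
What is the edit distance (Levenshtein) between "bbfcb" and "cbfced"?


Computing edit distance: "bbfcb" -> "cbfced"
DP table:
           c    b    f    c    e    d
      0    1    2    3    4    5    6
  b   1    1    1    2    3    4    5
  b   2    2    1    2    3    4    5
  f   3    3    2    1    2    3    4
  c   4    3    3    2    1    2    3
  b   5    4    3    3    2    2    3
Edit distance = dp[5][6] = 3

3


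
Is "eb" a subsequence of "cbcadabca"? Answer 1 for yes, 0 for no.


Check if "eb" is a subsequence of "cbcadabca"
Greedy scan:
  Position 0 ('c'): no match needed
  Position 1 ('b'): no match needed
  Position 2 ('c'): no match needed
  Position 3 ('a'): no match needed
  Position 4 ('d'): no match needed
  Position 5 ('a'): no match needed
  Position 6 ('b'): no match needed
  Position 7 ('c'): no match needed
  Position 8 ('a'): no match needed
Only matched 0/2 characters => not a subsequence

0


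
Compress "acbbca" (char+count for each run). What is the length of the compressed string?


Input: acbbca
Runs:
  'a' x 1 => "a1"
  'c' x 1 => "c1"
  'b' x 2 => "b2"
  'c' x 1 => "c1"
  'a' x 1 => "a1"
Compressed: "a1c1b2c1a1"
Compressed length: 10

10


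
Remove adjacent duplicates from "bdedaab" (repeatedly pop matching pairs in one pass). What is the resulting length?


Input: bdedaab
Stack-based adjacent duplicate removal:
  Read 'b': push. Stack: b
  Read 'd': push. Stack: bd
  Read 'e': push. Stack: bde
  Read 'd': push. Stack: bded
  Read 'a': push. Stack: bdeda
  Read 'a': matches stack top 'a' => pop. Stack: bded
  Read 'b': push. Stack: bdedb
Final stack: "bdedb" (length 5)

5


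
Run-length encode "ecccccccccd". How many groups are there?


Input: ecccccccccd
Scanning for consecutive runs:
  Group 1: 'e' x 1 (positions 0-0)
  Group 2: 'c' x 9 (positions 1-9)
  Group 3: 'd' x 1 (positions 10-10)
Total groups: 3

3


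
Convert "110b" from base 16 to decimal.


Input: "110b" in base 16
Positional expansion:
  Digit '1' (value 1) x 16^3 = 4096
  Digit '1' (value 1) x 16^2 = 256
  Digit '0' (value 0) x 16^1 = 0
  Digit 'b' (value 11) x 16^0 = 11
Sum = 4363

4363


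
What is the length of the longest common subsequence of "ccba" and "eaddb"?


LCS of "ccba" and "eaddb"
DP table:
           e    a    d    d    b
      0    0    0    0    0    0
  c   0    0    0    0    0    0
  c   0    0    0    0    0    0
  b   0    0    0    0    0    1
  a   0    0    1    1    1    1
LCS length = dp[4][5] = 1

1


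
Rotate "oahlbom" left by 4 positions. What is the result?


Input: "oahlbom", rotate left by 4
First 4 characters: "oahl"
Remaining characters: "bom"
Concatenate remaining + first: "bom" + "oahl" = "bomoahl"

bomoahl


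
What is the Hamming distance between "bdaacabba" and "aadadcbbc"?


Comparing "bdaacabba" and "aadadcbbc" position by position:
  Position 0: 'b' vs 'a' => differ
  Position 1: 'd' vs 'a' => differ
  Position 2: 'a' vs 'd' => differ
  Position 3: 'a' vs 'a' => same
  Position 4: 'c' vs 'd' => differ
  Position 5: 'a' vs 'c' => differ
  Position 6: 'b' vs 'b' => same
  Position 7: 'b' vs 'b' => same
  Position 8: 'a' vs 'c' => differ
Total differences (Hamming distance): 6

6


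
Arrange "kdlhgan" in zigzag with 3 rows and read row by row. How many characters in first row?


Zigzag "kdlhgan" into 3 rows:
Placing characters:
  'k' => row 0
  'd' => row 1
  'l' => row 2
  'h' => row 1
  'g' => row 0
  'a' => row 1
  'n' => row 2
Rows:
  Row 0: "kg"
  Row 1: "dha"
  Row 2: "ln"
First row length: 2

2


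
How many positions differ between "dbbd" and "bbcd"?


Comparing "dbbd" and "bbcd" position by position:
  Position 0: 'd' vs 'b' => DIFFER
  Position 1: 'b' vs 'b' => same
  Position 2: 'b' vs 'c' => DIFFER
  Position 3: 'd' vs 'd' => same
Positions that differ: 2

2


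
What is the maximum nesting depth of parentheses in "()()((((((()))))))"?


Input: "()()((((((()))))))"
Tracking depth:
  Position 0 '(': depth becomes 1
  Position 1 ')': depth becomes 0
  Position 2 '(': depth becomes 1
  Position 3 ')': depth becomes 0
  Position 4 '(': depth becomes 1
  Position 5 '(': depth becomes 2
  Position 6 '(': depth becomes 3
  Position 7 '(': depth becomes 4
  Position 8 '(': depth becomes 5
  Position 9 '(': depth becomes 6
  Position 10 '(': depth becomes 7
  Position 11 ')': depth becomes 6
  Position 12 ')': depth becomes 5
  Position 13 ')': depth becomes 4
  Position 14 ')': depth becomes 3
  Position 15 ')': depth becomes 2
  Position 16 ')': depth becomes 1
  Position 17 ')': depth becomes 0
Maximum depth reached: 7

7


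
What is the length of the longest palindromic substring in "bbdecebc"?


Input: "bbdecebc"
Checking substrings for palindromes:
  [3:6] "ece" (len 3) => palindrome
  [0:2] "bb" (len 2) => palindrome
Longest palindromic substring: "ece" with length 3

3


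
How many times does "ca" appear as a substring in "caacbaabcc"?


Searching for "ca" in "caacbaabcc"
Scanning each position:
  Position 0: "ca" => MATCH
  Position 1: "aa" => no
  Position 2: "ac" => no
  Position 3: "cb" => no
  Position 4: "ba" => no
  Position 5: "aa" => no
  Position 6: "ab" => no
  Position 7: "bc" => no
  Position 8: "cc" => no
Total occurrences: 1

1


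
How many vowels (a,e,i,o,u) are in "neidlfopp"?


Input: neidlfopp
Checking each character:
  'n' at position 0: consonant
  'e' at position 1: vowel (running total: 1)
  'i' at position 2: vowel (running total: 2)
  'd' at position 3: consonant
  'l' at position 4: consonant
  'f' at position 5: consonant
  'o' at position 6: vowel (running total: 3)
  'p' at position 7: consonant
  'p' at position 8: consonant
Total vowels: 3

3


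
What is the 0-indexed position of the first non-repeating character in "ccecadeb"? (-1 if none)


Input: ccecadeb
Character frequencies:
  'a': 1
  'b': 1
  'c': 3
  'd': 1
  'e': 2
Scanning left to right for freq == 1:
  Position 0 ('c'): freq=3, skip
  Position 1 ('c'): freq=3, skip
  Position 2 ('e'): freq=2, skip
  Position 3 ('c'): freq=3, skip
  Position 4 ('a'): unique! => answer = 4

4


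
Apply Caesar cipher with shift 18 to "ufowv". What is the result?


Caesar cipher: shift "ufowv" by 18
  'u' (pos 20) + 18 = pos 12 = 'm'
  'f' (pos 5) + 18 = pos 23 = 'x'
  'o' (pos 14) + 18 = pos 6 = 'g'
  'w' (pos 22) + 18 = pos 14 = 'o'
  'v' (pos 21) + 18 = pos 13 = 'n'
Result: mxgon

mxgon


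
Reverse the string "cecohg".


Input: cecohg
Reading characters right to left:
  Position 5: 'g'
  Position 4: 'h'
  Position 3: 'o'
  Position 2: 'c'
  Position 1: 'e'
  Position 0: 'c'
Reversed: ghocec

ghocec


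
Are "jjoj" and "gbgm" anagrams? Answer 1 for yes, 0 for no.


Strings: "jjoj", "gbgm"
Sorted first:  jjjo
Sorted second: bggm
Differ at position 0: 'j' vs 'b' => not anagrams

0


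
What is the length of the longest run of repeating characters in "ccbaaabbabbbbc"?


Input: "ccbaaabbabbbbc"
Scanning for longest run:
  Position 1 ('c'): continues run of 'c', length=2
  Position 2 ('b'): new char, reset run to 1
  Position 3 ('a'): new char, reset run to 1
  Position 4 ('a'): continues run of 'a', length=2
  Position 5 ('a'): continues run of 'a', length=3
  Position 6 ('b'): new char, reset run to 1
  Position 7 ('b'): continues run of 'b', length=2
  Position 8 ('a'): new char, reset run to 1
  Position 9 ('b'): new char, reset run to 1
  Position 10 ('b'): continues run of 'b', length=2
  Position 11 ('b'): continues run of 'b', length=3
  Position 12 ('b'): continues run of 'b', length=4
  Position 13 ('c'): new char, reset run to 1
Longest run: 'b' with length 4

4


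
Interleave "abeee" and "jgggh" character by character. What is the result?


Interleaving "abeee" and "jgggh":
  Position 0: 'a' from first, 'j' from second => "aj"
  Position 1: 'b' from first, 'g' from second => "bg"
  Position 2: 'e' from first, 'g' from second => "eg"
  Position 3: 'e' from first, 'g' from second => "eg"
  Position 4: 'e' from first, 'h' from second => "eh"
Result: ajbgegegeh

ajbgegegeh


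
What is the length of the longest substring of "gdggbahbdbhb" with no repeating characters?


Input: "gdggbahbdbhb"
Sliding window (track last position of each char):
  Position 0 ('g'): window [0,0] length 1 -- new best
  Position 1 ('d'): window [0,1] length 2 -- new best
  Position 2 ('g'): repeat (last at 0), move window start to 1
  Position 2 ('g'): window [1,2] length 2
  Position 3 ('g'): repeat (last at 2), move window start to 3
  Position 3 ('g'): window [3,3] length 1
  Position 4 ('b'): window [3,4] length 2
  Position 5 ('a'): window [3,5] length 3 -- new best
  Position 6 ('h'): window [3,6] length 4 -- new best
  Position 7 ('b'): repeat (last at 4), move window start to 5
  Position 7 ('b'): window [5,7] length 3
  Position 8 ('d'): window [5,8] length 4
  Position 9 ('b'): repeat (last at 7), move window start to 8
  Position 9 ('b'): window [8,9] length 2
  Position 10 ('h'): window [8,10] length 3
  Position 11 ('b'): repeat (last at 9), move window start to 10
  Position 11 ('b'): window [10,11] length 2
Longest substring with no repeats: "gbah" with length 4

4


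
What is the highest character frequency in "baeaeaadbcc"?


Input: baeaeaadbcc
Character counts:
  'a': 4
  'b': 2
  'c': 2
  'd': 1
  'e': 2
Maximum frequency: 4

4


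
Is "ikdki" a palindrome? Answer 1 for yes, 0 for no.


Input: ikdki
Reversed: ikdki
  Compare pos 0 ('i') with pos 4 ('i'): match
  Compare pos 1 ('k') with pos 3 ('k'): match
Result: palindrome

1


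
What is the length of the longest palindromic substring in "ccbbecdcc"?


Input: "ccbbecdcc"
Checking substrings for palindromes:
  [5:8] "cdc" (len 3) => palindrome
  [0:2] "cc" (len 2) => palindrome
  [2:4] "bb" (len 2) => palindrome
  [7:9] "cc" (len 2) => palindrome
Longest palindromic substring: "cdc" with length 3

3


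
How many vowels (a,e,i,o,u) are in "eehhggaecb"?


Input: eehhggaecb
Checking each character:
  'e' at position 0: vowel (running total: 1)
  'e' at position 1: vowel (running total: 2)
  'h' at position 2: consonant
  'h' at position 3: consonant
  'g' at position 4: consonant
  'g' at position 5: consonant
  'a' at position 6: vowel (running total: 3)
  'e' at position 7: vowel (running total: 4)
  'c' at position 8: consonant
  'b' at position 9: consonant
Total vowels: 4

4


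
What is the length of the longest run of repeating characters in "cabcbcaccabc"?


Input: "cabcbcaccabc"
Scanning for longest run:
  Position 1 ('a'): new char, reset run to 1
  Position 2 ('b'): new char, reset run to 1
  Position 3 ('c'): new char, reset run to 1
  Position 4 ('b'): new char, reset run to 1
  Position 5 ('c'): new char, reset run to 1
  Position 6 ('a'): new char, reset run to 1
  Position 7 ('c'): new char, reset run to 1
  Position 8 ('c'): continues run of 'c', length=2
  Position 9 ('a'): new char, reset run to 1
  Position 10 ('b'): new char, reset run to 1
  Position 11 ('c'): new char, reset run to 1
Longest run: 'c' with length 2

2


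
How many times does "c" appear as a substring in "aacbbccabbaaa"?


Searching for "c" in "aacbbccabbaaa"
Scanning each position:
  Position 0: "a" => no
  Position 1: "a" => no
  Position 2: "c" => MATCH
  Position 3: "b" => no
  Position 4: "b" => no
  Position 5: "c" => MATCH
  Position 6: "c" => MATCH
  Position 7: "a" => no
  Position 8: "b" => no
  Position 9: "b" => no
  Position 10: "a" => no
  Position 11: "a" => no
  Position 12: "a" => no
Total occurrences: 3

3


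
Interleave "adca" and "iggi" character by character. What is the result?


Interleaving "adca" and "iggi":
  Position 0: 'a' from first, 'i' from second => "ai"
  Position 1: 'd' from first, 'g' from second => "dg"
  Position 2: 'c' from first, 'g' from second => "cg"
  Position 3: 'a' from first, 'i' from second => "ai"
Result: aidgcgai

aidgcgai


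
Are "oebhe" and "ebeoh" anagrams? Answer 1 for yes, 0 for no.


Strings: "oebhe", "ebeoh"
Sorted first:  beeho
Sorted second: beeho
Sorted forms match => anagrams

1


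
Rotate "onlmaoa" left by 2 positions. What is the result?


Input: "onlmaoa", rotate left by 2
First 2 characters: "on"
Remaining characters: "lmaoa"
Concatenate remaining + first: "lmaoa" + "on" = "lmaoaon"

lmaoaon


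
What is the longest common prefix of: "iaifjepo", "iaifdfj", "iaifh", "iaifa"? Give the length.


Words: iaifjepo, iaifdfj, iaifh, iaifa
  Position 0: all 'i' => match
  Position 1: all 'a' => match
  Position 2: all 'i' => match
  Position 3: all 'f' => match
  Position 4: ('j', 'd', 'h', 'a') => mismatch, stop
LCP = "iaif" (length 4)

4


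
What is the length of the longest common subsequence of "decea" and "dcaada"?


LCS of "decea" and "dcaada"
DP table:
           d    c    a    a    d    a
      0    0    0    0    0    0    0
  d   0    1    1    1    1    1    1
  e   0    1    1    1    1    1    1
  c   0    1    2    2    2    2    2
  e   0    1    2    2    2    2    2
  a   0    1    2    3    3    3    3
LCS length = dp[5][6] = 3

3


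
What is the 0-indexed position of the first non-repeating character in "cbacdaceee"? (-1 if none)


Input: cbacdaceee
Character frequencies:
  'a': 2
  'b': 1
  'c': 3
  'd': 1
  'e': 3
Scanning left to right for freq == 1:
  Position 0 ('c'): freq=3, skip
  Position 1 ('b'): unique! => answer = 1

1


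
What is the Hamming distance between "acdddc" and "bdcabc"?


Comparing "acdddc" and "bdcabc" position by position:
  Position 0: 'a' vs 'b' => differ
  Position 1: 'c' vs 'd' => differ
  Position 2: 'd' vs 'c' => differ
  Position 3: 'd' vs 'a' => differ
  Position 4: 'd' vs 'b' => differ
  Position 5: 'c' vs 'c' => same
Total differences (Hamming distance): 5

5


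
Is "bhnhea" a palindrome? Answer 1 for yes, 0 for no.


Input: bhnhea
Reversed: aehnhb
  Compare pos 0 ('b') with pos 5 ('a'): MISMATCH
  Compare pos 1 ('h') with pos 4 ('e'): MISMATCH
  Compare pos 2 ('n') with pos 3 ('h'): MISMATCH
Result: not a palindrome

0


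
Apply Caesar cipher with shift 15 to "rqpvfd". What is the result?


Caesar cipher: shift "rqpvfd" by 15
  'r' (pos 17) + 15 = pos 6 = 'g'
  'q' (pos 16) + 15 = pos 5 = 'f'
  'p' (pos 15) + 15 = pos 4 = 'e'
  'v' (pos 21) + 15 = pos 10 = 'k'
  'f' (pos 5) + 15 = pos 20 = 'u'
  'd' (pos 3) + 15 = pos 18 = 's'
Result: gfekus

gfekus


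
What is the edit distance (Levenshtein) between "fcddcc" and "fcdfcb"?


Computing edit distance: "fcddcc" -> "fcdfcb"
DP table:
           f    c    d    f    c    b
      0    1    2    3    4    5    6
  f   1    0    1    2    3    4    5
  c   2    1    0    1    2    3    4
  d   3    2    1    0    1    2    3
  d   4    3    2    1    1    2    3
  c   5    4    3    2    2    1    2
  c   6    5    4    3    3    2    2
Edit distance = dp[6][6] = 2

2


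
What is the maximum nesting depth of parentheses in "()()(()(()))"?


Input: "()()(()(()))"
Tracking depth:
  Position 0 '(': depth becomes 1
  Position 1 ')': depth becomes 0
  Position 2 '(': depth becomes 1
  Position 3 ')': depth becomes 0
  Position 4 '(': depth becomes 1
  Position 5 '(': depth becomes 2
  Position 6 ')': depth becomes 1
  Position 7 '(': depth becomes 2
  Position 8 '(': depth becomes 3
  Position 9 ')': depth becomes 2
  Position 10 ')': depth becomes 1
  Position 11 ')': depth becomes 0
Maximum depth reached: 3

3


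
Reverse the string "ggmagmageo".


Input: ggmagmageo
Reading characters right to left:
  Position 9: 'o'
  Position 8: 'e'
  Position 7: 'g'
  Position 6: 'a'
  Position 5: 'm'
  Position 4: 'g'
  Position 3: 'a'
  Position 2: 'm'
  Position 1: 'g'
  Position 0: 'g'
Reversed: oegamgamgg

oegamgamgg


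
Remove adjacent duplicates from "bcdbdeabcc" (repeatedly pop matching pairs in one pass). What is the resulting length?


Input: bcdbdeabcc
Stack-based adjacent duplicate removal:
  Read 'b': push. Stack: b
  Read 'c': push. Stack: bc
  Read 'd': push. Stack: bcd
  Read 'b': push. Stack: bcdb
  Read 'd': push. Stack: bcdbd
  Read 'e': push. Stack: bcdbde
  Read 'a': push. Stack: bcdbdea
  Read 'b': push. Stack: bcdbdeab
  Read 'c': push. Stack: bcdbdeabc
  Read 'c': matches stack top 'c' => pop. Stack: bcdbdeab
Final stack: "bcdbdeab" (length 8)

8


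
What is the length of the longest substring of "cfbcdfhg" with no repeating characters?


Input: "cfbcdfhg"
Sliding window (track last position of each char):
  Position 0 ('c'): window [0,0] length 1 -- new best
  Position 1 ('f'): window [0,1] length 2 -- new best
  Position 2 ('b'): window [0,2] length 3 -- new best
  Position 3 ('c'): repeat (last at 0), move window start to 1
  Position 3 ('c'): window [1,3] length 3
  Position 4 ('d'): window [1,4] length 4 -- new best
  Position 5 ('f'): repeat (last at 1), move window start to 2
  Position 5 ('f'): window [2,5] length 4
  Position 6 ('h'): window [2,6] length 5 -- new best
  Position 7 ('g'): window [2,7] length 6 -- new best
Longest substring with no repeats: "bcdfhg" with length 6

6


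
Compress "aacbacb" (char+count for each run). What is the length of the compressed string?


Input: aacbacb
Runs:
  'a' x 2 => "a2"
  'c' x 1 => "c1"
  'b' x 1 => "b1"
  'a' x 1 => "a1"
  'c' x 1 => "c1"
  'b' x 1 => "b1"
Compressed: "a2c1b1a1c1b1"
Compressed length: 12

12


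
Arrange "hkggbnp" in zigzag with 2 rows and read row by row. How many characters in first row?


Zigzag "hkggbnp" into 2 rows:
Placing characters:
  'h' => row 0
  'k' => row 1
  'g' => row 0
  'g' => row 1
  'b' => row 0
  'n' => row 1
  'p' => row 0
Rows:
  Row 0: "hgbp"
  Row 1: "kgn"
First row length: 4

4


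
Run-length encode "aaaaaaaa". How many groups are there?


Input: aaaaaaaa
Scanning for consecutive runs:
  Group 1: 'a' x 8 (positions 0-7)
Total groups: 1

1


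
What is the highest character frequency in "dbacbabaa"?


Input: dbacbabaa
Character counts:
  'a': 4
  'b': 3
  'c': 1
  'd': 1
Maximum frequency: 4

4


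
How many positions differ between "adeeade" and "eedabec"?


Comparing "adeeade" and "eedabec" position by position:
  Position 0: 'a' vs 'e' => DIFFER
  Position 1: 'd' vs 'e' => DIFFER
  Position 2: 'e' vs 'd' => DIFFER
  Position 3: 'e' vs 'a' => DIFFER
  Position 4: 'a' vs 'b' => DIFFER
  Position 5: 'd' vs 'e' => DIFFER
  Position 6: 'e' vs 'c' => DIFFER
Positions that differ: 7

7


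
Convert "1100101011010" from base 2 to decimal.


Input: "1100101011010" in base 2
Positional expansion:
  Digit '1' (value 1) x 2^12 = 4096
  Digit '1' (value 1) x 2^11 = 2048
  Digit '0' (value 0) x 2^10 = 0
  Digit '0' (value 0) x 2^9 = 0
  Digit '1' (value 1) x 2^8 = 256
  Digit '0' (value 0) x 2^7 = 0
  Digit '1' (value 1) x 2^6 = 64
  Digit '0' (value 0) x 2^5 = 0
  Digit '1' (value 1) x 2^4 = 16
  Digit '1' (value 1) x 2^3 = 8
  Digit '0' (value 0) x 2^2 = 0
  Digit '1' (value 1) x 2^1 = 2
  Digit '0' (value 0) x 2^0 = 0
Sum = 6490

6490


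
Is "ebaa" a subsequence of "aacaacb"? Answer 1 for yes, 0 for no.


Check if "ebaa" is a subsequence of "aacaacb"
Greedy scan:
  Position 0 ('a'): no match needed
  Position 1 ('a'): no match needed
  Position 2 ('c'): no match needed
  Position 3 ('a'): no match needed
  Position 4 ('a'): no match needed
  Position 5 ('c'): no match needed
  Position 6 ('b'): no match needed
Only matched 0/4 characters => not a subsequence

0


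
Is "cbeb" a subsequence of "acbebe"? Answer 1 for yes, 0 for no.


Check if "cbeb" is a subsequence of "acbebe"
Greedy scan:
  Position 0 ('a'): no match needed
  Position 1 ('c'): matches sub[0] = 'c'
  Position 2 ('b'): matches sub[1] = 'b'
  Position 3 ('e'): matches sub[2] = 'e'
  Position 4 ('b'): matches sub[3] = 'b'
  Position 5 ('e'): no match needed
All 4 characters matched => is a subsequence

1


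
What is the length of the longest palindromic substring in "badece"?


Input: "badece"
Checking substrings for palindromes:
  [3:6] "ece" (len 3) => palindrome
Longest palindromic substring: "ece" with length 3

3
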